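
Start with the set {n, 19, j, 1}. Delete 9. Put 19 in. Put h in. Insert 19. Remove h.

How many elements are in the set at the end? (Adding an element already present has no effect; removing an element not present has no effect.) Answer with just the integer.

Tracking the set through each operation:
Start: {1, 19, j, n}
Event 1 (remove 9): not present, no change. Set: {1, 19, j, n}
Event 2 (add 19): already present, no change. Set: {1, 19, j, n}
Event 3 (add h): added. Set: {1, 19, h, j, n}
Event 4 (add 19): already present, no change. Set: {1, 19, h, j, n}
Event 5 (remove h): removed. Set: {1, 19, j, n}

Final set: {1, 19, j, n} (size 4)

Answer: 4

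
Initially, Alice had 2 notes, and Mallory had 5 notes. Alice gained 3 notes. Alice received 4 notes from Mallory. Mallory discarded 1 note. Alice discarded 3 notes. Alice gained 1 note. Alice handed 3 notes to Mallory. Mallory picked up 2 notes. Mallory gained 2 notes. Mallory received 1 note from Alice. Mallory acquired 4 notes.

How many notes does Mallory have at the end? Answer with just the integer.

Answer: 12

Derivation:
Tracking counts step by step:
Start: Alice=2, Mallory=5
Event 1 (Alice +3): Alice: 2 -> 5. State: Alice=5, Mallory=5
Event 2 (Mallory -> Alice, 4): Mallory: 5 -> 1, Alice: 5 -> 9. State: Alice=9, Mallory=1
Event 3 (Mallory -1): Mallory: 1 -> 0. State: Alice=9, Mallory=0
Event 4 (Alice -3): Alice: 9 -> 6. State: Alice=6, Mallory=0
Event 5 (Alice +1): Alice: 6 -> 7. State: Alice=7, Mallory=0
Event 6 (Alice -> Mallory, 3): Alice: 7 -> 4, Mallory: 0 -> 3. State: Alice=4, Mallory=3
Event 7 (Mallory +2): Mallory: 3 -> 5. State: Alice=4, Mallory=5
Event 8 (Mallory +2): Mallory: 5 -> 7. State: Alice=4, Mallory=7
Event 9 (Alice -> Mallory, 1): Alice: 4 -> 3, Mallory: 7 -> 8. State: Alice=3, Mallory=8
Event 10 (Mallory +4): Mallory: 8 -> 12. State: Alice=3, Mallory=12

Mallory's final count: 12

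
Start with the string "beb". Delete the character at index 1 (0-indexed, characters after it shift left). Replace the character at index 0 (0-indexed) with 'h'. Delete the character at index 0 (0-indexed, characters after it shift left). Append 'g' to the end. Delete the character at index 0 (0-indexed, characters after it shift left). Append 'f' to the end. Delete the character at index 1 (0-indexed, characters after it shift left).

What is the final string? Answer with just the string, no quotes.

Answer: g

Derivation:
Applying each edit step by step:
Start: "beb"
Op 1 (delete idx 1 = 'e'): "beb" -> "bb"
Op 2 (replace idx 0: 'b' -> 'h'): "bb" -> "hb"
Op 3 (delete idx 0 = 'h'): "hb" -> "b"
Op 4 (append 'g'): "b" -> "bg"
Op 5 (delete idx 0 = 'b'): "bg" -> "g"
Op 6 (append 'f'): "g" -> "gf"
Op 7 (delete idx 1 = 'f'): "gf" -> "g"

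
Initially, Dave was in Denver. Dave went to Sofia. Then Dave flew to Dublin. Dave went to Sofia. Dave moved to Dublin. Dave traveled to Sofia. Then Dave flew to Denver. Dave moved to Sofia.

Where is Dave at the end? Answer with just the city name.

Answer: Sofia

Derivation:
Tracking Dave's location:
Start: Dave is in Denver.
After move 1: Denver -> Sofia. Dave is in Sofia.
After move 2: Sofia -> Dublin. Dave is in Dublin.
After move 3: Dublin -> Sofia. Dave is in Sofia.
After move 4: Sofia -> Dublin. Dave is in Dublin.
After move 5: Dublin -> Sofia. Dave is in Sofia.
After move 6: Sofia -> Denver. Dave is in Denver.
After move 7: Denver -> Sofia. Dave is in Sofia.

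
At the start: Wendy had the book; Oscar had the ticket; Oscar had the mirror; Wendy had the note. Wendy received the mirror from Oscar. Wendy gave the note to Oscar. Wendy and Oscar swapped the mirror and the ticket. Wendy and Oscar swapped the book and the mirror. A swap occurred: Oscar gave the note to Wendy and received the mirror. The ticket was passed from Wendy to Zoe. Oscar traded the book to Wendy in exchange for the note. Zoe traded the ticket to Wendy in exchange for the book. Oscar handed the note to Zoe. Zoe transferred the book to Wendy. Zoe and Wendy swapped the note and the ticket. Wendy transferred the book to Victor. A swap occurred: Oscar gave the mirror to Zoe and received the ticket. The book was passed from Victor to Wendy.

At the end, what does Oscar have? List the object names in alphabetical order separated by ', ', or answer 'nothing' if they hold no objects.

Answer: ticket

Derivation:
Tracking all object holders:
Start: book:Wendy, ticket:Oscar, mirror:Oscar, note:Wendy
Event 1 (give mirror: Oscar -> Wendy). State: book:Wendy, ticket:Oscar, mirror:Wendy, note:Wendy
Event 2 (give note: Wendy -> Oscar). State: book:Wendy, ticket:Oscar, mirror:Wendy, note:Oscar
Event 3 (swap mirror<->ticket: now mirror:Oscar, ticket:Wendy). State: book:Wendy, ticket:Wendy, mirror:Oscar, note:Oscar
Event 4 (swap book<->mirror: now book:Oscar, mirror:Wendy). State: book:Oscar, ticket:Wendy, mirror:Wendy, note:Oscar
Event 5 (swap note<->mirror: now note:Wendy, mirror:Oscar). State: book:Oscar, ticket:Wendy, mirror:Oscar, note:Wendy
Event 6 (give ticket: Wendy -> Zoe). State: book:Oscar, ticket:Zoe, mirror:Oscar, note:Wendy
Event 7 (swap book<->note: now book:Wendy, note:Oscar). State: book:Wendy, ticket:Zoe, mirror:Oscar, note:Oscar
Event 8 (swap ticket<->book: now ticket:Wendy, book:Zoe). State: book:Zoe, ticket:Wendy, mirror:Oscar, note:Oscar
Event 9 (give note: Oscar -> Zoe). State: book:Zoe, ticket:Wendy, mirror:Oscar, note:Zoe
Event 10 (give book: Zoe -> Wendy). State: book:Wendy, ticket:Wendy, mirror:Oscar, note:Zoe
Event 11 (swap note<->ticket: now note:Wendy, ticket:Zoe). State: book:Wendy, ticket:Zoe, mirror:Oscar, note:Wendy
Event 12 (give book: Wendy -> Victor). State: book:Victor, ticket:Zoe, mirror:Oscar, note:Wendy
Event 13 (swap mirror<->ticket: now mirror:Zoe, ticket:Oscar). State: book:Victor, ticket:Oscar, mirror:Zoe, note:Wendy
Event 14 (give book: Victor -> Wendy). State: book:Wendy, ticket:Oscar, mirror:Zoe, note:Wendy

Final state: book:Wendy, ticket:Oscar, mirror:Zoe, note:Wendy
Oscar holds: ticket.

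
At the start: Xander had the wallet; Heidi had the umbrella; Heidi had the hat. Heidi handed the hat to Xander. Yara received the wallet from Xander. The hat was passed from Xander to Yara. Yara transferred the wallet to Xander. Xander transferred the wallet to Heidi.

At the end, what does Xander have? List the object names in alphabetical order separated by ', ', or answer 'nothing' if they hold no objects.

Answer: nothing

Derivation:
Tracking all object holders:
Start: wallet:Xander, umbrella:Heidi, hat:Heidi
Event 1 (give hat: Heidi -> Xander). State: wallet:Xander, umbrella:Heidi, hat:Xander
Event 2 (give wallet: Xander -> Yara). State: wallet:Yara, umbrella:Heidi, hat:Xander
Event 3 (give hat: Xander -> Yara). State: wallet:Yara, umbrella:Heidi, hat:Yara
Event 4 (give wallet: Yara -> Xander). State: wallet:Xander, umbrella:Heidi, hat:Yara
Event 5 (give wallet: Xander -> Heidi). State: wallet:Heidi, umbrella:Heidi, hat:Yara

Final state: wallet:Heidi, umbrella:Heidi, hat:Yara
Xander holds: (nothing).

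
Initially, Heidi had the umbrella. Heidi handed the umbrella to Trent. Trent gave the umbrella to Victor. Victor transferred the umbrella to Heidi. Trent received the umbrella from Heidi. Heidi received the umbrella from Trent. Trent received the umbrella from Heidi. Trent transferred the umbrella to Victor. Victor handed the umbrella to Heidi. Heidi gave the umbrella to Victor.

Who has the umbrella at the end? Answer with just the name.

Tracking the umbrella through each event:
Start: Heidi has the umbrella.
After event 1: Trent has the umbrella.
After event 2: Victor has the umbrella.
After event 3: Heidi has the umbrella.
After event 4: Trent has the umbrella.
After event 5: Heidi has the umbrella.
After event 6: Trent has the umbrella.
After event 7: Victor has the umbrella.
After event 8: Heidi has the umbrella.
After event 9: Victor has the umbrella.

Answer: Victor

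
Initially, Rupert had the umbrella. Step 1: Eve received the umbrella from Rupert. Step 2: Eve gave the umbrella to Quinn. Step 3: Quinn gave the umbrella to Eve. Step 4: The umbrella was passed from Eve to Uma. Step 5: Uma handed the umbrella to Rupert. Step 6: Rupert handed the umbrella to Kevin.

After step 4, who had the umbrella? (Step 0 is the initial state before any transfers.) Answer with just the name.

Answer: Uma

Derivation:
Tracking the umbrella holder through step 4:
After step 0 (start): Rupert
After step 1: Eve
After step 2: Quinn
After step 3: Eve
After step 4: Uma

At step 4, the holder is Uma.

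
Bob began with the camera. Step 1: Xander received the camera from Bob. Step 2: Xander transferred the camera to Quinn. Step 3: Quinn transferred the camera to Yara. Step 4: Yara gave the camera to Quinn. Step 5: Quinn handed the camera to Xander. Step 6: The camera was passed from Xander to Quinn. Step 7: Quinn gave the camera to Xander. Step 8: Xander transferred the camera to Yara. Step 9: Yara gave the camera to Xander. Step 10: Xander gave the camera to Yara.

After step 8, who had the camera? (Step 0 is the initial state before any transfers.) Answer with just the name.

Answer: Yara

Derivation:
Tracking the camera holder through step 8:
After step 0 (start): Bob
After step 1: Xander
After step 2: Quinn
After step 3: Yara
After step 4: Quinn
After step 5: Xander
After step 6: Quinn
After step 7: Xander
After step 8: Yara

At step 8, the holder is Yara.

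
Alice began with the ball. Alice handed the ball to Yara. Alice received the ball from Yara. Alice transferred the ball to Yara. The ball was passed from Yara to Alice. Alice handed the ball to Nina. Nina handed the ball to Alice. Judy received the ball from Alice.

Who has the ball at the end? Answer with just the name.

Tracking the ball through each event:
Start: Alice has the ball.
After event 1: Yara has the ball.
After event 2: Alice has the ball.
After event 3: Yara has the ball.
After event 4: Alice has the ball.
After event 5: Nina has the ball.
After event 6: Alice has the ball.
After event 7: Judy has the ball.

Answer: Judy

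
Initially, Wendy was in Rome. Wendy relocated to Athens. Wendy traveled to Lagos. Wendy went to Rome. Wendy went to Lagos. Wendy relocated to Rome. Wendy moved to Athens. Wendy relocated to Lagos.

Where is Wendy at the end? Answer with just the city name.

Answer: Lagos

Derivation:
Tracking Wendy's location:
Start: Wendy is in Rome.
After move 1: Rome -> Athens. Wendy is in Athens.
After move 2: Athens -> Lagos. Wendy is in Lagos.
After move 3: Lagos -> Rome. Wendy is in Rome.
After move 4: Rome -> Lagos. Wendy is in Lagos.
After move 5: Lagos -> Rome. Wendy is in Rome.
After move 6: Rome -> Athens. Wendy is in Athens.
After move 7: Athens -> Lagos. Wendy is in Lagos.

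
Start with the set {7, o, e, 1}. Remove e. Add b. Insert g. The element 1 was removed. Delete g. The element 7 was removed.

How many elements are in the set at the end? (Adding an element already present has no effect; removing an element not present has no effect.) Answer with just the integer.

Answer: 2

Derivation:
Tracking the set through each operation:
Start: {1, 7, e, o}
Event 1 (remove e): removed. Set: {1, 7, o}
Event 2 (add b): added. Set: {1, 7, b, o}
Event 3 (add g): added. Set: {1, 7, b, g, o}
Event 4 (remove 1): removed. Set: {7, b, g, o}
Event 5 (remove g): removed. Set: {7, b, o}
Event 6 (remove 7): removed. Set: {b, o}

Final set: {b, o} (size 2)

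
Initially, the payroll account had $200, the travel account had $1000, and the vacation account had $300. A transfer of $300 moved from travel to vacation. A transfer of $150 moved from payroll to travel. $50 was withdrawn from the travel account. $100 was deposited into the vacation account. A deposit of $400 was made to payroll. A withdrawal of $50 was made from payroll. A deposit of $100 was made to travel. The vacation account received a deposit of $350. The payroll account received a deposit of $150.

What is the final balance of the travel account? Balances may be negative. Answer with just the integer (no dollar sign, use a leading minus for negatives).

Answer: 900

Derivation:
Tracking account balances step by step:
Start: payroll=200, travel=1000, vacation=300
Event 1 (transfer 300 travel -> vacation): travel: 1000 - 300 = 700, vacation: 300 + 300 = 600. Balances: payroll=200, travel=700, vacation=600
Event 2 (transfer 150 payroll -> travel): payroll: 200 - 150 = 50, travel: 700 + 150 = 850. Balances: payroll=50, travel=850, vacation=600
Event 3 (withdraw 50 from travel): travel: 850 - 50 = 800. Balances: payroll=50, travel=800, vacation=600
Event 4 (deposit 100 to vacation): vacation: 600 + 100 = 700. Balances: payroll=50, travel=800, vacation=700
Event 5 (deposit 400 to payroll): payroll: 50 + 400 = 450. Balances: payroll=450, travel=800, vacation=700
Event 6 (withdraw 50 from payroll): payroll: 450 - 50 = 400. Balances: payroll=400, travel=800, vacation=700
Event 7 (deposit 100 to travel): travel: 800 + 100 = 900. Balances: payroll=400, travel=900, vacation=700
Event 8 (deposit 350 to vacation): vacation: 700 + 350 = 1050. Balances: payroll=400, travel=900, vacation=1050
Event 9 (deposit 150 to payroll): payroll: 400 + 150 = 550. Balances: payroll=550, travel=900, vacation=1050

Final balance of travel: 900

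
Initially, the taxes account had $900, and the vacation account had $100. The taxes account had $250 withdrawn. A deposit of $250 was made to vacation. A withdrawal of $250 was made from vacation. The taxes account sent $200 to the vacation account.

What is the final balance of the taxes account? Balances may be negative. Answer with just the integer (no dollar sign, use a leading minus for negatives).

Tracking account balances step by step:
Start: taxes=900, vacation=100
Event 1 (withdraw 250 from taxes): taxes: 900 - 250 = 650. Balances: taxes=650, vacation=100
Event 2 (deposit 250 to vacation): vacation: 100 + 250 = 350. Balances: taxes=650, vacation=350
Event 3 (withdraw 250 from vacation): vacation: 350 - 250 = 100. Balances: taxes=650, vacation=100
Event 4 (transfer 200 taxes -> vacation): taxes: 650 - 200 = 450, vacation: 100 + 200 = 300. Balances: taxes=450, vacation=300

Final balance of taxes: 450

Answer: 450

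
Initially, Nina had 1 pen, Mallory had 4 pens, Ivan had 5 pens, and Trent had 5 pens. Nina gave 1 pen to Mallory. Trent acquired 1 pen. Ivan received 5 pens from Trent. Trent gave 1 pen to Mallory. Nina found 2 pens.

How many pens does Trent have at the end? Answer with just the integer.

Tracking counts step by step:
Start: Nina=1, Mallory=4, Ivan=5, Trent=5
Event 1 (Nina -> Mallory, 1): Nina: 1 -> 0, Mallory: 4 -> 5. State: Nina=0, Mallory=5, Ivan=5, Trent=5
Event 2 (Trent +1): Trent: 5 -> 6. State: Nina=0, Mallory=5, Ivan=5, Trent=6
Event 3 (Trent -> Ivan, 5): Trent: 6 -> 1, Ivan: 5 -> 10. State: Nina=0, Mallory=5, Ivan=10, Trent=1
Event 4 (Trent -> Mallory, 1): Trent: 1 -> 0, Mallory: 5 -> 6. State: Nina=0, Mallory=6, Ivan=10, Trent=0
Event 5 (Nina +2): Nina: 0 -> 2. State: Nina=2, Mallory=6, Ivan=10, Trent=0

Trent's final count: 0

Answer: 0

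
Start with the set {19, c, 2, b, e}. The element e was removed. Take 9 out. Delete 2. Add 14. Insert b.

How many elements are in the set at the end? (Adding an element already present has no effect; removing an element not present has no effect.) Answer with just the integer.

Answer: 4

Derivation:
Tracking the set through each operation:
Start: {19, 2, b, c, e}
Event 1 (remove e): removed. Set: {19, 2, b, c}
Event 2 (remove 9): not present, no change. Set: {19, 2, b, c}
Event 3 (remove 2): removed. Set: {19, b, c}
Event 4 (add 14): added. Set: {14, 19, b, c}
Event 5 (add b): already present, no change. Set: {14, 19, b, c}

Final set: {14, 19, b, c} (size 4)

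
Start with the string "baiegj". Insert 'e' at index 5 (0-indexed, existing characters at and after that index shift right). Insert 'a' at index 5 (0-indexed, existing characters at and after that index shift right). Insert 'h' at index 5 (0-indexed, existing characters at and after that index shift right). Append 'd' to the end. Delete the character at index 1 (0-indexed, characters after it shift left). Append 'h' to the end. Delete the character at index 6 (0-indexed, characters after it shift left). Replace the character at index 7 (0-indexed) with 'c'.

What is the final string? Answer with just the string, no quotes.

Answer: bieghajch

Derivation:
Applying each edit step by step:
Start: "baiegj"
Op 1 (insert 'e' at idx 5): "baiegj" -> "baiegej"
Op 2 (insert 'a' at idx 5): "baiegej" -> "baiegaej"
Op 3 (insert 'h' at idx 5): "baiegaej" -> "baieghaej"
Op 4 (append 'd'): "baieghaej" -> "baieghaejd"
Op 5 (delete idx 1 = 'a'): "baieghaejd" -> "bieghaejd"
Op 6 (append 'h'): "bieghaejd" -> "bieghaejdh"
Op 7 (delete idx 6 = 'e'): "bieghaejdh" -> "bieghajdh"
Op 8 (replace idx 7: 'd' -> 'c'): "bieghajdh" -> "bieghajch"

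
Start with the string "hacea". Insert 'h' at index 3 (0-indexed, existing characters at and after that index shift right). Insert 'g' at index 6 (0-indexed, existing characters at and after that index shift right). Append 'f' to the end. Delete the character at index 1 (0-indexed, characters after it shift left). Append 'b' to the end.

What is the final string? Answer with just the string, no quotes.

Answer: hcheagfb

Derivation:
Applying each edit step by step:
Start: "hacea"
Op 1 (insert 'h' at idx 3): "hacea" -> "hachea"
Op 2 (insert 'g' at idx 6): "hachea" -> "hacheag"
Op 3 (append 'f'): "hacheag" -> "hacheagf"
Op 4 (delete idx 1 = 'a'): "hacheagf" -> "hcheagf"
Op 5 (append 'b'): "hcheagf" -> "hcheagfb"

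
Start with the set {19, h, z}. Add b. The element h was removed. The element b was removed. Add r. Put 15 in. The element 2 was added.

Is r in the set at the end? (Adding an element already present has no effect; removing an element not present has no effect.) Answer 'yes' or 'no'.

Tracking the set through each operation:
Start: {19, h, z}
Event 1 (add b): added. Set: {19, b, h, z}
Event 2 (remove h): removed. Set: {19, b, z}
Event 3 (remove b): removed. Set: {19, z}
Event 4 (add r): added. Set: {19, r, z}
Event 5 (add 15): added. Set: {15, 19, r, z}
Event 6 (add 2): added. Set: {15, 19, 2, r, z}

Final set: {15, 19, 2, r, z} (size 5)
r is in the final set.

Answer: yes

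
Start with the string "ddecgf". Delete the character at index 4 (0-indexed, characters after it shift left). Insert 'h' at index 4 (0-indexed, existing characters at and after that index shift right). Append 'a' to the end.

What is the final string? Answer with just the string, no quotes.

Applying each edit step by step:
Start: "ddecgf"
Op 1 (delete idx 4 = 'g'): "ddecgf" -> "ddecf"
Op 2 (insert 'h' at idx 4): "ddecf" -> "ddechf"
Op 3 (append 'a'): "ddechf" -> "ddechfa"

Answer: ddechfa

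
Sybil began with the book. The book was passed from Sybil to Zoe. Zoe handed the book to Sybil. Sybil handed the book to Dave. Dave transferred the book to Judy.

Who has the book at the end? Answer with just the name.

Tracking the book through each event:
Start: Sybil has the book.
After event 1: Zoe has the book.
After event 2: Sybil has the book.
After event 3: Dave has the book.
After event 4: Judy has the book.

Answer: Judy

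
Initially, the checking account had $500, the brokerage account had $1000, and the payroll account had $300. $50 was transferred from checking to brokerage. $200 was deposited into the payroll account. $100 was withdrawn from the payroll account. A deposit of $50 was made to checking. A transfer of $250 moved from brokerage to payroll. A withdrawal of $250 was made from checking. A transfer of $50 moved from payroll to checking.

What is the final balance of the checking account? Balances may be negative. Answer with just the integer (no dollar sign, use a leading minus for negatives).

Answer: 300

Derivation:
Tracking account balances step by step:
Start: checking=500, brokerage=1000, payroll=300
Event 1 (transfer 50 checking -> brokerage): checking: 500 - 50 = 450, brokerage: 1000 + 50 = 1050. Balances: checking=450, brokerage=1050, payroll=300
Event 2 (deposit 200 to payroll): payroll: 300 + 200 = 500. Balances: checking=450, brokerage=1050, payroll=500
Event 3 (withdraw 100 from payroll): payroll: 500 - 100 = 400. Balances: checking=450, brokerage=1050, payroll=400
Event 4 (deposit 50 to checking): checking: 450 + 50 = 500. Balances: checking=500, brokerage=1050, payroll=400
Event 5 (transfer 250 brokerage -> payroll): brokerage: 1050 - 250 = 800, payroll: 400 + 250 = 650. Balances: checking=500, brokerage=800, payroll=650
Event 6 (withdraw 250 from checking): checking: 500 - 250 = 250. Balances: checking=250, brokerage=800, payroll=650
Event 7 (transfer 50 payroll -> checking): payroll: 650 - 50 = 600, checking: 250 + 50 = 300. Balances: checking=300, brokerage=800, payroll=600

Final balance of checking: 300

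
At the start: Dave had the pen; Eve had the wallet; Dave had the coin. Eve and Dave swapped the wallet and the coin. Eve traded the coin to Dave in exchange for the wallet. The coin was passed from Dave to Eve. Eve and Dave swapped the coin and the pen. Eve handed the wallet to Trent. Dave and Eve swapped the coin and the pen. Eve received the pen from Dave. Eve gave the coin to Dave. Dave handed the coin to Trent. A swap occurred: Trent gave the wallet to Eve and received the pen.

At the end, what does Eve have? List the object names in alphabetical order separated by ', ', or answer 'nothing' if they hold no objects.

Tracking all object holders:
Start: pen:Dave, wallet:Eve, coin:Dave
Event 1 (swap wallet<->coin: now wallet:Dave, coin:Eve). State: pen:Dave, wallet:Dave, coin:Eve
Event 2 (swap coin<->wallet: now coin:Dave, wallet:Eve). State: pen:Dave, wallet:Eve, coin:Dave
Event 3 (give coin: Dave -> Eve). State: pen:Dave, wallet:Eve, coin:Eve
Event 4 (swap coin<->pen: now coin:Dave, pen:Eve). State: pen:Eve, wallet:Eve, coin:Dave
Event 5 (give wallet: Eve -> Trent). State: pen:Eve, wallet:Trent, coin:Dave
Event 6 (swap coin<->pen: now coin:Eve, pen:Dave). State: pen:Dave, wallet:Trent, coin:Eve
Event 7 (give pen: Dave -> Eve). State: pen:Eve, wallet:Trent, coin:Eve
Event 8 (give coin: Eve -> Dave). State: pen:Eve, wallet:Trent, coin:Dave
Event 9 (give coin: Dave -> Trent). State: pen:Eve, wallet:Trent, coin:Trent
Event 10 (swap wallet<->pen: now wallet:Eve, pen:Trent). State: pen:Trent, wallet:Eve, coin:Trent

Final state: pen:Trent, wallet:Eve, coin:Trent
Eve holds: wallet.

Answer: wallet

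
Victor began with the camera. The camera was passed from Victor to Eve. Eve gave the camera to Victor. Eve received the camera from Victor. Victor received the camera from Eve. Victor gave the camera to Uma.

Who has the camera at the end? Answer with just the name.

Tracking the camera through each event:
Start: Victor has the camera.
After event 1: Eve has the camera.
After event 2: Victor has the camera.
After event 3: Eve has the camera.
After event 4: Victor has the camera.
After event 5: Uma has the camera.

Answer: Uma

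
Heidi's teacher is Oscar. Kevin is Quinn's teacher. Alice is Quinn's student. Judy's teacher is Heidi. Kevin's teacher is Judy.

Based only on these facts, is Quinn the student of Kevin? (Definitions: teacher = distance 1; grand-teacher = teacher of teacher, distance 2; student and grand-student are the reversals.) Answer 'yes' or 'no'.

Answer: yes

Derivation:
Reconstructing the teacher chain from the given facts:
  Oscar -> Heidi -> Judy -> Kevin -> Quinn -> Alice
(each arrow means 'teacher of the next')
Positions in the chain (0 = top):
  position of Oscar: 0
  position of Heidi: 1
  position of Judy: 2
  position of Kevin: 3
  position of Quinn: 4
  position of Alice: 5

Quinn is at position 4, Kevin is at position 3; signed distance (j - i) = -1.
'student' requires j - i = -1. Actual distance is -1, so the relation HOLDS.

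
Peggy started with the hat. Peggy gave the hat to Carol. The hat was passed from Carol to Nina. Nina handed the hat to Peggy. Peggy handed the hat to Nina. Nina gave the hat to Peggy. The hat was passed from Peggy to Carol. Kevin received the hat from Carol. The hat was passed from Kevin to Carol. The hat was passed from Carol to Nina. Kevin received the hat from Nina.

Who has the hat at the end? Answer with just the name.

Tracking the hat through each event:
Start: Peggy has the hat.
After event 1: Carol has the hat.
After event 2: Nina has the hat.
After event 3: Peggy has the hat.
After event 4: Nina has the hat.
After event 5: Peggy has the hat.
After event 6: Carol has the hat.
After event 7: Kevin has the hat.
After event 8: Carol has the hat.
After event 9: Nina has the hat.
After event 10: Kevin has the hat.

Answer: Kevin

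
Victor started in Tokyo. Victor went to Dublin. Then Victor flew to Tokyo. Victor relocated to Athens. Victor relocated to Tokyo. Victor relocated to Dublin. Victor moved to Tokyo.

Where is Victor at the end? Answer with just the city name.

Tracking Victor's location:
Start: Victor is in Tokyo.
After move 1: Tokyo -> Dublin. Victor is in Dublin.
After move 2: Dublin -> Tokyo. Victor is in Tokyo.
After move 3: Tokyo -> Athens. Victor is in Athens.
After move 4: Athens -> Tokyo. Victor is in Tokyo.
After move 5: Tokyo -> Dublin. Victor is in Dublin.
After move 6: Dublin -> Tokyo. Victor is in Tokyo.

Answer: Tokyo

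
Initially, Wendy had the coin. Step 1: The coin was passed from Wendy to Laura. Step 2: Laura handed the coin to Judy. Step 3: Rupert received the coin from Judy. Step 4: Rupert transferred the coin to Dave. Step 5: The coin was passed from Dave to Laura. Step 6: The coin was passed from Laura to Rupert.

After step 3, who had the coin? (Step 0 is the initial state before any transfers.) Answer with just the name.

Answer: Rupert

Derivation:
Tracking the coin holder through step 3:
After step 0 (start): Wendy
After step 1: Laura
After step 2: Judy
After step 3: Rupert

At step 3, the holder is Rupert.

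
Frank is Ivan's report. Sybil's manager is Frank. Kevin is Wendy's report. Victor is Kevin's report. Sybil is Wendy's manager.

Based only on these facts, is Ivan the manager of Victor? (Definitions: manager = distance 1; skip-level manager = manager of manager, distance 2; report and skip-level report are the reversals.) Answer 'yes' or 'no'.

Answer: no

Derivation:
Reconstructing the manager chain from the given facts:
  Ivan -> Frank -> Sybil -> Wendy -> Kevin -> Victor
(each arrow means 'manager of the next')
Positions in the chain (0 = top):
  position of Ivan: 0
  position of Frank: 1
  position of Sybil: 2
  position of Wendy: 3
  position of Kevin: 4
  position of Victor: 5

Ivan is at position 0, Victor is at position 5; signed distance (j - i) = 5.
'manager' requires j - i = 1. Actual distance is 5, so the relation does NOT hold.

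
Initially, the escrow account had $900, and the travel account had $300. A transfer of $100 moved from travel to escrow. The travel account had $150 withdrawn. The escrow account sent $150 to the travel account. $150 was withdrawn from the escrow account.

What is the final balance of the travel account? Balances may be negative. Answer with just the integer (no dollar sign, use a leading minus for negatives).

Tracking account balances step by step:
Start: escrow=900, travel=300
Event 1 (transfer 100 travel -> escrow): travel: 300 - 100 = 200, escrow: 900 + 100 = 1000. Balances: escrow=1000, travel=200
Event 2 (withdraw 150 from travel): travel: 200 - 150 = 50. Balances: escrow=1000, travel=50
Event 3 (transfer 150 escrow -> travel): escrow: 1000 - 150 = 850, travel: 50 + 150 = 200. Balances: escrow=850, travel=200
Event 4 (withdraw 150 from escrow): escrow: 850 - 150 = 700. Balances: escrow=700, travel=200

Final balance of travel: 200

Answer: 200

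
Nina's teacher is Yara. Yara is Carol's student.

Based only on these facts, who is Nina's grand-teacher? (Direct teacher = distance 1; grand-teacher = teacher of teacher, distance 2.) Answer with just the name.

Reconstructing the teacher chain from the given facts:
  Carol -> Yara -> Nina
(each arrow means 'teacher of the next')
Positions in the chain (0 = top):
  position of Carol: 0
  position of Yara: 1
  position of Nina: 2

Nina is at position 2; the grand-teacher is 2 steps up the chain, i.e. position 0: Carol.

Answer: Carol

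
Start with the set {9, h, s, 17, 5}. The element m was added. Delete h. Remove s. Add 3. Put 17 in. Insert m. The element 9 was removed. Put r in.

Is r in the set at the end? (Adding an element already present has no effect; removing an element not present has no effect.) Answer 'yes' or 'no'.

Tracking the set through each operation:
Start: {17, 5, 9, h, s}
Event 1 (add m): added. Set: {17, 5, 9, h, m, s}
Event 2 (remove h): removed. Set: {17, 5, 9, m, s}
Event 3 (remove s): removed. Set: {17, 5, 9, m}
Event 4 (add 3): added. Set: {17, 3, 5, 9, m}
Event 5 (add 17): already present, no change. Set: {17, 3, 5, 9, m}
Event 6 (add m): already present, no change. Set: {17, 3, 5, 9, m}
Event 7 (remove 9): removed. Set: {17, 3, 5, m}
Event 8 (add r): added. Set: {17, 3, 5, m, r}

Final set: {17, 3, 5, m, r} (size 5)
r is in the final set.

Answer: yes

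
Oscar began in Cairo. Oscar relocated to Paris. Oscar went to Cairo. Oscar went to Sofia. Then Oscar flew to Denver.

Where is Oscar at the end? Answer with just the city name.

Tracking Oscar's location:
Start: Oscar is in Cairo.
After move 1: Cairo -> Paris. Oscar is in Paris.
After move 2: Paris -> Cairo. Oscar is in Cairo.
After move 3: Cairo -> Sofia. Oscar is in Sofia.
After move 4: Sofia -> Denver. Oscar is in Denver.

Answer: Denver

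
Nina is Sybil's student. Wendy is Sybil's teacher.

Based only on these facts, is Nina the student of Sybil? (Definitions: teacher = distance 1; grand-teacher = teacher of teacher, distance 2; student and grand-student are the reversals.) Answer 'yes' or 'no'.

Reconstructing the teacher chain from the given facts:
  Wendy -> Sybil -> Nina
(each arrow means 'teacher of the next')
Positions in the chain (0 = top):
  position of Wendy: 0
  position of Sybil: 1
  position of Nina: 2

Nina is at position 2, Sybil is at position 1; signed distance (j - i) = -1.
'student' requires j - i = -1. Actual distance is -1, so the relation HOLDS.

Answer: yes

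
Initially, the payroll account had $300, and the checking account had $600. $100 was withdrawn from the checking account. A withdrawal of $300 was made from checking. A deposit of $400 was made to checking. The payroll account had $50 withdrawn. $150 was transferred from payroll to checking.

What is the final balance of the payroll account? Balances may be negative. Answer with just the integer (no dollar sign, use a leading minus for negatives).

Answer: 100

Derivation:
Tracking account balances step by step:
Start: payroll=300, checking=600
Event 1 (withdraw 100 from checking): checking: 600 - 100 = 500. Balances: payroll=300, checking=500
Event 2 (withdraw 300 from checking): checking: 500 - 300 = 200. Balances: payroll=300, checking=200
Event 3 (deposit 400 to checking): checking: 200 + 400 = 600. Balances: payroll=300, checking=600
Event 4 (withdraw 50 from payroll): payroll: 300 - 50 = 250. Balances: payroll=250, checking=600
Event 5 (transfer 150 payroll -> checking): payroll: 250 - 150 = 100, checking: 600 + 150 = 750. Balances: payroll=100, checking=750

Final balance of payroll: 100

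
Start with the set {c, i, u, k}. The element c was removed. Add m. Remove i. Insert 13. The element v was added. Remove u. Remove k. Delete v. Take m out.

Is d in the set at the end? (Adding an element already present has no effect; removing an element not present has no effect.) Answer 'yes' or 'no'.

Answer: no

Derivation:
Tracking the set through each operation:
Start: {c, i, k, u}
Event 1 (remove c): removed. Set: {i, k, u}
Event 2 (add m): added. Set: {i, k, m, u}
Event 3 (remove i): removed. Set: {k, m, u}
Event 4 (add 13): added. Set: {13, k, m, u}
Event 5 (add v): added. Set: {13, k, m, u, v}
Event 6 (remove u): removed. Set: {13, k, m, v}
Event 7 (remove k): removed. Set: {13, m, v}
Event 8 (remove v): removed. Set: {13, m}
Event 9 (remove m): removed. Set: {13}

Final set: {13} (size 1)
d is NOT in the final set.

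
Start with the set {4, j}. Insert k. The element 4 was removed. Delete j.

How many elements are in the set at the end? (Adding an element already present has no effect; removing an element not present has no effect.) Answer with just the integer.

Answer: 1

Derivation:
Tracking the set through each operation:
Start: {4, j}
Event 1 (add k): added. Set: {4, j, k}
Event 2 (remove 4): removed. Set: {j, k}
Event 3 (remove j): removed. Set: {k}

Final set: {k} (size 1)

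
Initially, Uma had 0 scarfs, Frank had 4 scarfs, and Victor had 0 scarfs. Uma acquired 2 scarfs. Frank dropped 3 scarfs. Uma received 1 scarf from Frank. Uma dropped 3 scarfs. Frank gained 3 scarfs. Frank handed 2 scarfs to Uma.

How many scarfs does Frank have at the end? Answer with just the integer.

Answer: 1

Derivation:
Tracking counts step by step:
Start: Uma=0, Frank=4, Victor=0
Event 1 (Uma +2): Uma: 0 -> 2. State: Uma=2, Frank=4, Victor=0
Event 2 (Frank -3): Frank: 4 -> 1. State: Uma=2, Frank=1, Victor=0
Event 3 (Frank -> Uma, 1): Frank: 1 -> 0, Uma: 2 -> 3. State: Uma=3, Frank=0, Victor=0
Event 4 (Uma -3): Uma: 3 -> 0. State: Uma=0, Frank=0, Victor=0
Event 5 (Frank +3): Frank: 0 -> 3. State: Uma=0, Frank=3, Victor=0
Event 6 (Frank -> Uma, 2): Frank: 3 -> 1, Uma: 0 -> 2. State: Uma=2, Frank=1, Victor=0

Frank's final count: 1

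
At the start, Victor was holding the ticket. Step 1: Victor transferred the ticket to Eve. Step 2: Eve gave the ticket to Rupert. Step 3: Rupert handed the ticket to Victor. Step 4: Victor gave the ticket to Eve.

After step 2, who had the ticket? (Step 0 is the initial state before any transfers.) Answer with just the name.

Tracking the ticket holder through step 2:
After step 0 (start): Victor
After step 1: Eve
After step 2: Rupert

At step 2, the holder is Rupert.

Answer: Rupert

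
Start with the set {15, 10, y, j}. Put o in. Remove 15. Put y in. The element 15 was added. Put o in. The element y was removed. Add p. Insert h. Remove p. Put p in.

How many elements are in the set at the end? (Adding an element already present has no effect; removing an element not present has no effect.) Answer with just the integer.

Tracking the set through each operation:
Start: {10, 15, j, y}
Event 1 (add o): added. Set: {10, 15, j, o, y}
Event 2 (remove 15): removed. Set: {10, j, o, y}
Event 3 (add y): already present, no change. Set: {10, j, o, y}
Event 4 (add 15): added. Set: {10, 15, j, o, y}
Event 5 (add o): already present, no change. Set: {10, 15, j, o, y}
Event 6 (remove y): removed. Set: {10, 15, j, o}
Event 7 (add p): added. Set: {10, 15, j, o, p}
Event 8 (add h): added. Set: {10, 15, h, j, o, p}
Event 9 (remove p): removed. Set: {10, 15, h, j, o}
Event 10 (add p): added. Set: {10, 15, h, j, o, p}

Final set: {10, 15, h, j, o, p} (size 6)

Answer: 6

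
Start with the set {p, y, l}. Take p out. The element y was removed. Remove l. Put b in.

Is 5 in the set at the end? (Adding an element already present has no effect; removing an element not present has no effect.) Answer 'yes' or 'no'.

Tracking the set through each operation:
Start: {l, p, y}
Event 1 (remove p): removed. Set: {l, y}
Event 2 (remove y): removed. Set: {l}
Event 3 (remove l): removed. Set: {}
Event 4 (add b): added. Set: {b}

Final set: {b} (size 1)
5 is NOT in the final set.

Answer: no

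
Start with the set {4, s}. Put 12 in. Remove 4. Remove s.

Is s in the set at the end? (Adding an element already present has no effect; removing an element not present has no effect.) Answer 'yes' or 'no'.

Tracking the set through each operation:
Start: {4, s}
Event 1 (add 12): added. Set: {12, 4, s}
Event 2 (remove 4): removed. Set: {12, s}
Event 3 (remove s): removed. Set: {12}

Final set: {12} (size 1)
s is NOT in the final set.

Answer: no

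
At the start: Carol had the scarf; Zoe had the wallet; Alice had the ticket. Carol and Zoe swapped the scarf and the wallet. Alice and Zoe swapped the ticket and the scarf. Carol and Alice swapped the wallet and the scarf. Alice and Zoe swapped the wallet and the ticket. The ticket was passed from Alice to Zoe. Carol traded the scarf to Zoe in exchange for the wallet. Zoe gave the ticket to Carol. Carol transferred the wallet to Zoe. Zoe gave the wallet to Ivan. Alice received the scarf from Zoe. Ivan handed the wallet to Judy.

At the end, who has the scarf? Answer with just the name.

Tracking all object holders:
Start: scarf:Carol, wallet:Zoe, ticket:Alice
Event 1 (swap scarf<->wallet: now scarf:Zoe, wallet:Carol). State: scarf:Zoe, wallet:Carol, ticket:Alice
Event 2 (swap ticket<->scarf: now ticket:Zoe, scarf:Alice). State: scarf:Alice, wallet:Carol, ticket:Zoe
Event 3 (swap wallet<->scarf: now wallet:Alice, scarf:Carol). State: scarf:Carol, wallet:Alice, ticket:Zoe
Event 4 (swap wallet<->ticket: now wallet:Zoe, ticket:Alice). State: scarf:Carol, wallet:Zoe, ticket:Alice
Event 5 (give ticket: Alice -> Zoe). State: scarf:Carol, wallet:Zoe, ticket:Zoe
Event 6 (swap scarf<->wallet: now scarf:Zoe, wallet:Carol). State: scarf:Zoe, wallet:Carol, ticket:Zoe
Event 7 (give ticket: Zoe -> Carol). State: scarf:Zoe, wallet:Carol, ticket:Carol
Event 8 (give wallet: Carol -> Zoe). State: scarf:Zoe, wallet:Zoe, ticket:Carol
Event 9 (give wallet: Zoe -> Ivan). State: scarf:Zoe, wallet:Ivan, ticket:Carol
Event 10 (give scarf: Zoe -> Alice). State: scarf:Alice, wallet:Ivan, ticket:Carol
Event 11 (give wallet: Ivan -> Judy). State: scarf:Alice, wallet:Judy, ticket:Carol

Final state: scarf:Alice, wallet:Judy, ticket:Carol
The scarf is held by Alice.

Answer: Alice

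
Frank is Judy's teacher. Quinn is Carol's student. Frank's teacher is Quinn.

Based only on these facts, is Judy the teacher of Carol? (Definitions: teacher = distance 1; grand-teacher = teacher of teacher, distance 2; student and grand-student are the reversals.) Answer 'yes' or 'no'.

Reconstructing the teacher chain from the given facts:
  Carol -> Quinn -> Frank -> Judy
(each arrow means 'teacher of the next')
Positions in the chain (0 = top):
  position of Carol: 0
  position of Quinn: 1
  position of Frank: 2
  position of Judy: 3

Judy is at position 3, Carol is at position 0; signed distance (j - i) = -3.
'teacher' requires j - i = 1. Actual distance is -3, so the relation does NOT hold.

Answer: no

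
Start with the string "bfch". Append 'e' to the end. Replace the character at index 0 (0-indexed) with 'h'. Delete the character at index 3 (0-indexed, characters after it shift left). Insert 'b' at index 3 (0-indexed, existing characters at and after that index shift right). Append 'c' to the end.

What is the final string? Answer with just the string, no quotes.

Answer: hfcbec

Derivation:
Applying each edit step by step:
Start: "bfch"
Op 1 (append 'e'): "bfch" -> "bfche"
Op 2 (replace idx 0: 'b' -> 'h'): "bfche" -> "hfche"
Op 3 (delete idx 3 = 'h'): "hfche" -> "hfce"
Op 4 (insert 'b' at idx 3): "hfce" -> "hfcbe"
Op 5 (append 'c'): "hfcbe" -> "hfcbec"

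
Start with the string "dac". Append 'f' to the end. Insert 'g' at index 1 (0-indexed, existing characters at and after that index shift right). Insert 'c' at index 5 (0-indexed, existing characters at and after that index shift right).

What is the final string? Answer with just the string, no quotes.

Answer: dgacfc

Derivation:
Applying each edit step by step:
Start: "dac"
Op 1 (append 'f'): "dac" -> "dacf"
Op 2 (insert 'g' at idx 1): "dacf" -> "dgacf"
Op 3 (insert 'c' at idx 5): "dgacf" -> "dgacfc"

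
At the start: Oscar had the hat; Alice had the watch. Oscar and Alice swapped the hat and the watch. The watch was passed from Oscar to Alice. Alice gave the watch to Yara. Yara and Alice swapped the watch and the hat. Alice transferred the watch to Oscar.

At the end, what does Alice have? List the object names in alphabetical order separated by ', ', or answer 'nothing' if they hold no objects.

Answer: nothing

Derivation:
Tracking all object holders:
Start: hat:Oscar, watch:Alice
Event 1 (swap hat<->watch: now hat:Alice, watch:Oscar). State: hat:Alice, watch:Oscar
Event 2 (give watch: Oscar -> Alice). State: hat:Alice, watch:Alice
Event 3 (give watch: Alice -> Yara). State: hat:Alice, watch:Yara
Event 4 (swap watch<->hat: now watch:Alice, hat:Yara). State: hat:Yara, watch:Alice
Event 5 (give watch: Alice -> Oscar). State: hat:Yara, watch:Oscar

Final state: hat:Yara, watch:Oscar
Alice holds: (nothing).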